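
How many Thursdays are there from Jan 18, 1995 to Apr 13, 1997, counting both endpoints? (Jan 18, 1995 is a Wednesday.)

Jan 18, 1995 is a Wednesday; the first Thursday on or after it is Jan 19, 1995 (1 day later).
From Jan 19, 1995 to Apr 13, 1997: 346 + 366 + 103 = 815 days (rest of 1995, 1996, to Apr 13, 1997 in 1997).
815 ÷ 7 = 116 full weeks with remainder 3, so 116 more Thursdays after the first → 117.

117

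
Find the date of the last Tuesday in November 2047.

The first Tuesday of November 2047 is November 5.
November 2047 has 30 days. Adding weeks: 5, 12, 19, 26 — the last one ≤ 30 is the 26th.

26 November 2047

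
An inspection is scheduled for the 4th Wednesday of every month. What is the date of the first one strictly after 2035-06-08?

2035-06-27

June 2035 starts on a Friday; its first Wednesday is the 6th, so the 4th Wednesday is the 27th — 2035-06-27.
2035-06-27 is after 2035-06-08, so that is the next one.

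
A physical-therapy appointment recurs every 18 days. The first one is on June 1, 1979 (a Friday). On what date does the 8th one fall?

October 5, 1979

The 8th occurrence is 7 intervals after the first: 7 × 18 = 126 days after June 1, 1979.
June has 30 days — 29 days to the end of June leaves 97.
July has 31 days (66 left).
August has 31 days (35 left).
September has 30 days (5 left).
5 days into October → October 5, 1979.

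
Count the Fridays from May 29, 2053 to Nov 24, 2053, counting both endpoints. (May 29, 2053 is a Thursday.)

May 29, 2053 is a Thursday; the first Friday on or after it is May 30, 2053 (1 day later).
From May 30, 2053 to Nov 24, 2053: 1 + 30 + 31 + 31 + 30 + 31 + 24 = 178 days (rest of May, Jun, Jul, Aug, Sep, Oct, Nov).
178 ÷ 7 = 25 full weeks with remainder 3, so 25 more Fridays after the first → 26.

26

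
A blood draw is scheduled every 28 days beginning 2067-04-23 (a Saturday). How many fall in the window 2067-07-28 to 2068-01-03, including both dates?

Occurrences land 28·i days after 2067-04-23 for i = 0, 1, 2, …
2067-07-28 is 96 days after the start; 96 ÷ 28 = 3 remainder 12; since the remainder is 12, round up to i = 4. First occurrence in the window: #5 on 2067-08-13 (4×28 = 112 days in).
2068-01-03 is 255 days after the start; 255 ÷ 28 = 9 remainder 3. Last occurrence in the window: #10 on 2067-12-31.
Occurrences #5 through #10: 6 in total.

6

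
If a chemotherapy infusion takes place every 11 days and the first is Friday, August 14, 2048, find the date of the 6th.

The 6th occurrence is 5 intervals after the first: 5 × 11 = 55 days after August 14, 2048.
August has 31 days — 17 days to the end of August leaves 38.
September has 30 days (8 left).
8 days into October → October 8, 2048.

October 8, 2048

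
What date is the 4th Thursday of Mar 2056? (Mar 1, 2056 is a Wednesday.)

Mar 23, 2056

Mar 2056 begins on a Wednesday, so the first Thursday is Mar 2 (1 day later).
The 4th Thursday is 3 weeks later: 2 + 21 = 23.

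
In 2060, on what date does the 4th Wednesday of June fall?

2060-06-23

The first Wednesday of June 2060 is June 2.
The 4th Wednesday is 3 weeks later: 2 + 21 = 23.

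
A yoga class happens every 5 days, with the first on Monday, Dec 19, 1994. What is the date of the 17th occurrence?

Mar 9, 1995

The 17th occurrence is 16 intervals after the first: 16 × 5 = 80 days after Dec 19, 1994.
Dec has 31 days — 12 days to the end of Dec leaves 68.
Jan has 31 days (37 left).
Feb has 28 days (9 left).
9 days into Mar → Mar 9, 1995.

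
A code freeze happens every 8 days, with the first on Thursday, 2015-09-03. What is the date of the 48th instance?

2016-09-13

The 48th occurrence is 47 intervals after the first: 47 × 8 = 376 days after 2015-09-03.
September has 30 days — 27 days to the end of September leaves 349.
October has 31 days (318 left).
November has 30 days (288 left).
December has 31 days (257 left).
January has 31 days (226 left).
February has 29 days (197 left).
March has 31 days (166 left).
April has 30 days (136 left).
May has 31 days (105 left).
June has 30 days (75 left).
July has 31 days (44 left).
August has 31 days (13 left).
13 days into September → 2016-09-13.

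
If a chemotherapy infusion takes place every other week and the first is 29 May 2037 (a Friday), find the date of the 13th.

The 13th occurrence is 12 intervals after the first: 12 × 14 = 168 days after 29 May 2037.
May has 31 days — 2 days to the end of May leaves 166.
June has 30 days (136 left).
July has 31 days (105 left).
August has 31 days (74 left).
September has 30 days (44 left).
October has 31 days (13 left).
13 days into November → 13 November 2037.

13 November 2037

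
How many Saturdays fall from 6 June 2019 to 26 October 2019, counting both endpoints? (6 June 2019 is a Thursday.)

6 June 2019 is a Thursday; the first Saturday on or after it is 8 June 2019 (2 days later).
From 8 June 2019 to 26 October 2019: 22 + 31 + 31 + 30 + 26 = 140 days (rest of June, July, August, September, October).
140 ÷ 7 = 20 full weeks with remainder 0, so 20 more Saturdays after the first → 21.

21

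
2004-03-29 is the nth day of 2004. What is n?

Days in months before March: 31 + 29 = 60.
Plus 29 days into March → day 89.

89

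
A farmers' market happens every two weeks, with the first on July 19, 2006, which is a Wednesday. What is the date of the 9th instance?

November 8, 2006

The 9th occurrence is 8 intervals after the first: 8 × 14 = 112 days after July 19, 2006.
July has 31 days — 12 days to the end of July leaves 100.
August has 31 days (69 left).
September has 30 days (39 left).
October has 31 days (8 left).
8 days into November → November 8, 2006.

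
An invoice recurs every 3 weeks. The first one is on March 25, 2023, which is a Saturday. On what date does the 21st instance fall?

May 18, 2024

The 21st occurrence is 20 intervals after the first: 20 × 21 = 420 days after March 25, 2023.
March has 31 days — 6 days to the end of March leaves 414.
From end of March to end of 2023 is 275 days (139 left).
January has 31 days (108 left).
February has 29 days (79 left).
March has 31 days (48 left).
April has 30 days (18 left).
18 days into May → May 18, 2024.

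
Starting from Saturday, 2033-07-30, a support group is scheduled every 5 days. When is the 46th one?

2034-03-12

The 46th occurrence is 45 intervals after the first: 45 × 5 = 225 days after 2033-07-30.
July has 31 days — 1 day to the end of July leaves 224.
August has 31 days (193 left).
September has 30 days (163 left).
October has 31 days (132 left).
November has 30 days (102 left).
December has 31 days (71 left).
January has 31 days (40 left).
February has 28 days (12 left).
12 days into March → 2034-03-12.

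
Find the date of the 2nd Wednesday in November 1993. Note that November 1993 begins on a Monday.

November 1993 begins on a Monday, so the first Wednesday is November 3 (2 days later).
The 2nd Wednesday is 1 weeks later: 3 + 7 = 10.

November 10, 1993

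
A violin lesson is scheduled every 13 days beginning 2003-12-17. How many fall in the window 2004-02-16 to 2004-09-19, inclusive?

Occurrences land 13·i days after 2003-12-17 for i = 0, 1, 2, …
2004-02-16 is 61 days after the start; 61 ÷ 13 = 4 remainder 9; since the remainder is 9, round up to i = 5. First occurrence in the window: #6 on 2004-02-20 (5×13 = 65 days in).
2004-09-19 is 277 days after the start; 277 ÷ 13 = 21 remainder 4. Last occurrence in the window: #22 on 2004-09-15.
Occurrences #6 through #22: 17 in total.

17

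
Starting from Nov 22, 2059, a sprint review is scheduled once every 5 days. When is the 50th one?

Jul 24, 2060

The 50th occurrence is 49 intervals after the first: 49 × 5 = 245 days after Nov 22, 2059.
Nov has 30 days — 8 days to the end of Nov leaves 237.
Dec has 31 days (206 left).
Jan has 31 days (175 left).
Feb has 29 days (146 left).
Mar has 31 days (115 left).
Apr has 30 days (85 left).
May has 31 days (54 left).
Jun has 30 days (24 left).
24 days into Jul → Jul 24, 2060.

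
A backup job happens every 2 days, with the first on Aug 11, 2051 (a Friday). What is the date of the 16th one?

The 16th occurrence is 15 intervals after the first: 15 × 2 = 30 days after Aug 11, 2051.
Aug has 31 days — 20 days to the end of Aug leaves 10.
10 days into Sep → Sep 10, 2051.

Sep 10, 2051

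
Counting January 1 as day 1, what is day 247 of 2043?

4 September 2043

January has 31 days (247 − 31 = 216 remain).
February has 28 days (216 − 28 = 188 remain).
March has 31 days (188 − 31 = 157 remain).
April has 30 days (157 − 30 = 127 remain).
May has 31 days (127 − 31 = 96 remain).
June has 30 days (96 − 30 = 66 remain).
July has 31 days (66 − 31 = 35 remain).
August has 31 days (35 − 31 = 4 remain).
4 into September → September 4.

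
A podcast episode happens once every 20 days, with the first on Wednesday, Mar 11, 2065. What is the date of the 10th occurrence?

The 10th occurrence is 9 intervals after the first: 9 × 20 = 180 days after Mar 11, 2065.
Mar has 31 days — 20 days to the end of Mar leaves 160.
Apr has 30 days (130 left).
May has 31 days (99 left).
Jun has 30 days (69 left).
Jul has 31 days (38 left).
Aug has 31 days (7 left).
7 days into Sep → Sep 7, 2065.

Sep 7, 2065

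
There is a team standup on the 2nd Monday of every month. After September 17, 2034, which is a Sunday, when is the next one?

October 9, 2034

September 2034 starts on a Friday; its first Monday is the 4th, so the 2nd Monday is the 11th — September 11, 2034.
That is not after September 17, 2034, so look at October 2034.
October 2034 starts on a Sunday; its first Monday is the 2nd, so the 2nd Monday is the 9th — October 9, 2034.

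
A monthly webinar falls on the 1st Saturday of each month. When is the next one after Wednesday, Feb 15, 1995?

Feb 1995 starts on a Wednesday, so its 1st Saturday is Feb 4, 1995 (3 days in).
That is not after Feb 15, 1995, so look at Mar 1995.
Mar 1995 starts on a Wednesday, so its 1st Saturday is Mar 4, 1995 (3 days in).

Mar 4, 1995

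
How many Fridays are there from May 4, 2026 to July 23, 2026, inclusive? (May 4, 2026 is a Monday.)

May 4, 2026 is a Monday; the first Friday on or after it is May 8, 2026 (4 days later).
From May 8, 2026 to July 23, 2026: 23 + 30 + 23 = 76 days (rest of May, June, July).
76 ÷ 7 = 10 full weeks with remainder 6, so 10 more Fridays after the first → 11.

11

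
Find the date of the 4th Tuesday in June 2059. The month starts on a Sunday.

June 2059 begins on a Sunday, so the first Tuesday is June 3 (2 days later).
The 4th Tuesday is 3 weeks later: 3 + 21 = 24.

June 24, 2059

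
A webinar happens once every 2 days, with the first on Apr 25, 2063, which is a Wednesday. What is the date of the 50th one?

Aug 1, 2063

The 50th occurrence is 49 intervals after the first: 49 × 2 = 98 days after Apr 25, 2063.
Apr has 30 days — 5 days to the end of Apr leaves 93.
May has 31 days (62 left).
Jun has 30 days (32 left).
Jul has 31 days (1 left).
1 day into Aug → Aug 1, 2063.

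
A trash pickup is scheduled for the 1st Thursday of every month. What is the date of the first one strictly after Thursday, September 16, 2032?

September 2032 starts on a Wednesday, so its 1st Thursday is September 2, 2032 (1 day in).
That is not after September 16, 2032, so look at October 2032.
October 2032 starts on a Friday, so its 1st Thursday is October 7, 2032 (6 days in).

October 7, 2032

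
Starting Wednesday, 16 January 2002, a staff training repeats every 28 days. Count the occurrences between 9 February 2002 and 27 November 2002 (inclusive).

11

Occurrences land 28·i days after 16 January 2002 for i = 0, 1, 2, …
9 February 2002 is 24 days after the start; 24 ÷ 28 = 0 remainder 24; since the remainder is 24, round up to i = 1. First occurrence in the window: #2 on 13 February 2002 (1×28 = 28 days in).
27 November 2002 is 315 days after the start; 315 ÷ 28 = 11 remainder 7. Last occurrence in the window: #12 on 20 November 2002.
Occurrences #2 through #12: 11 in total.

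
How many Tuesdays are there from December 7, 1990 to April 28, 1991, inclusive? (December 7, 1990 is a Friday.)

December 7, 1990 is a Friday; the first Tuesday on or after it is December 11, 1990 (4 days later).
From December 11, 1990 to April 28, 1991: 20 + 31 + 28 + 31 + 28 = 138 days (rest of December, January, February, March, April).
138 ÷ 7 = 19 full weeks with remainder 5, so 19 more Tuesdays after the first → 20.

20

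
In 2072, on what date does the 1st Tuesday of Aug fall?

Aug 2, 2072

Aug 2072 begins on a Monday, so the first Tuesday is Aug 2 (1 day later).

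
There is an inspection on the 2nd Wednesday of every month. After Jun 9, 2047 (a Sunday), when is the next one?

Jun 2047 starts on a Saturday; its first Wednesday is the 5th, so the 2nd Wednesday is the 12th — Jun 12, 2047.
Jun 12, 2047 is after Jun 9, 2047, so that is the next one.

Jun 12, 2047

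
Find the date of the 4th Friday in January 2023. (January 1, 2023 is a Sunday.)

January 2023 begins on a Sunday, so the first Friday is January 6 (5 days later).
The 4th Friday is 3 weeks later: 6 + 21 = 27.

January 27, 2023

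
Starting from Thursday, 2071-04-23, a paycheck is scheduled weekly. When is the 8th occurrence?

The 8th occurrence is 7 intervals after the first: 7 × 7 = 49 days after 2071-04-23.
April has 30 days — 7 days to the end of April leaves 42.
May has 31 days (11 left).
11 days into June → 2071-06-11.

2071-06-11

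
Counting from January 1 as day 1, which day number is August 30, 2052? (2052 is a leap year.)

Days in months before August: 31 + 29 + 31 + 30 + 31 + 30 + 31 = 213.
Plus 30 days into August → day 243.

243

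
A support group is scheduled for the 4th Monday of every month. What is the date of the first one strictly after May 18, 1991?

May 1991 starts on a Wednesday; its first Monday is the 6th, so the 4th Monday is the 27th — May 27, 1991.
May 27, 1991 is after May 18, 1991, so that is the next one.

May 27, 1991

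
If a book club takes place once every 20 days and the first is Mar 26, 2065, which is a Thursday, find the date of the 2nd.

The 2nd occurrence is 1 interval after the first: 1 × 20 = 20 days after Mar 26, 2065.
Mar has 31 days — 5 days to the end of Mar leaves 15.
15 days into Apr → Apr 15, 2065.

Apr 15, 2065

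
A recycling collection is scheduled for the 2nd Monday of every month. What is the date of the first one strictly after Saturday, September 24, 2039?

September 2039 starts on a Thursday; its first Monday is the 5th, so the 2nd Monday is the 12th — September 12, 2039.
That is not after September 24, 2039, so look at October 2039.
October 2039 starts on a Saturday; its first Monday is the 3rd, so the 2nd Monday is the 10th — October 10, 2039.

October 10, 2039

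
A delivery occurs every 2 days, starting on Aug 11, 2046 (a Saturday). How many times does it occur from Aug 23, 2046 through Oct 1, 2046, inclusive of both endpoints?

20

Occurrences land 2·i days after Aug 11, 2046 for i = 0, 1, 2, …
Aug 23, 2046 is 12 days after the start; 12 ÷ 2 = 6 remainder 0. First occurrence in the window: #7 on Aug 23, 2046 (6×2 = 12 days in).
Oct 1, 2046 is 51 days after the start; 51 ÷ 2 = 25 remainder 1. Last occurrence in the window: #26 on Sep 30, 2046.
Occurrences #7 through #26: 20 in total.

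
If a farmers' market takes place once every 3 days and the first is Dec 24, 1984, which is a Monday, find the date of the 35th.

Apr 5, 1985

The 35th occurrence is 34 intervals after the first: 34 × 3 = 102 days after Dec 24, 1984.
Dec has 31 days — 7 days to the end of Dec leaves 95.
Jan has 31 days (64 left).
Feb has 28 days (36 left).
Mar has 31 days (5 left).
5 days into Apr → Apr 5, 1985.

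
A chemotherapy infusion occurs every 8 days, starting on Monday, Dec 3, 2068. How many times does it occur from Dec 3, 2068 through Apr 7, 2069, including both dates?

Occurrences land 8·i days after Dec 3, 2068 for i = 0, 1, 2, …
The window opens on the start date, so the first occurrence inside is #1 on Dec 3, 2068.
Apr 7, 2069 is 125 days after the start; 125 ÷ 8 = 15 remainder 5. Last occurrence in the window: #16 on Apr 2, 2069.
Occurrences #1 through #16: 16 in total.

16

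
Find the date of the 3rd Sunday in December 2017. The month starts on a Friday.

17 December 2017

December 2017 begins on a Friday, so the first Sunday is December 3 (2 days later).
The 3rd Sunday is 2 weeks later: 3 + 14 = 17.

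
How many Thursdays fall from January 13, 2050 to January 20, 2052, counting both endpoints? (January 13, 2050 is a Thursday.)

106

January 13, 2050 is a Thursday; the first Thursday on or after it is January 13, 2050.
From January 13, 2050 to January 20, 2052: 352 + 365 + 20 = 737 days (rest of 2050, 2051, to January 20, 2052 in 2052).
737 ÷ 7 = 105 full weeks with remainder 2, so 105 more Thursdays after the first → 106.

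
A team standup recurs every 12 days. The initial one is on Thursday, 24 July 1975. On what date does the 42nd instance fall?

27 November 1976

The 42nd occurrence is 41 intervals after the first: 41 × 12 = 492 days after 24 July 1975.
July has 31 days — 7 days to the end of July leaves 485.
From end of July to end of 1975 is 153 days (332 left).
January has 31 days (301 left).
February has 29 days (272 left).
March has 31 days (241 left).
April has 30 days (211 left).
May has 31 days (180 left).
June has 30 days (150 left).
July has 31 days (119 left).
August has 31 days (88 left).
September has 30 days (58 left).
October has 31 days (27 left).
27 days into November → 27 November 1976.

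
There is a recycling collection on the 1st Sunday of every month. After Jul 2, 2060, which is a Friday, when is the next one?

Jul 4, 2060

Jul 2060 starts on a Thursday, so its 1st Sunday is Jul 4, 2060 (3 days in).
Jul 4, 2060 is after Jul 2, 2060, so that is the next one.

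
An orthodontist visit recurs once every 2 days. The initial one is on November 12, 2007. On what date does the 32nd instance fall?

The 32nd occurrence is 31 intervals after the first: 31 × 2 = 62 days after November 12, 2007.
November has 30 days — 18 days to the end of November leaves 44.
December has 31 days (13 left).
13 days into January → January 13, 2008.

January 13, 2008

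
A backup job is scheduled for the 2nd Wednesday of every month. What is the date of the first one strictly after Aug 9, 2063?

Sep 12, 2063

Aug 2063 starts on a Wednesday; its first Wednesday is the 1st, so the 2nd Wednesday is the 8th — Aug 8, 2063.
That is not after Aug 9, 2063, so look at Sep 2063.
Sep 2063 starts on a Saturday; its first Wednesday is the 5th, so the 2nd Wednesday is the 12th — Sep 12, 2063.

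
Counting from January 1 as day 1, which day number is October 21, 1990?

294

Days in months before October: 31 + 28 + 31 + 30 + 31 + 30 + 31 + 31 + 30 = 273.
Plus 21 days into October → day 294.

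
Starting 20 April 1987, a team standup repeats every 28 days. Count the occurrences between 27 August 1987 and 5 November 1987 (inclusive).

3

Occurrences land 28·i days after 20 April 1987 for i = 0, 1, 2, …
27 August 1987 is 129 days after the start; 129 ÷ 28 = 4 remainder 17; since the remainder is 17, round up to i = 5. First occurrence in the window: #6 on 7 September 1987 (5×28 = 140 days in).
5 November 1987 is 199 days after the start; 199 ÷ 28 = 7 remainder 3. Last occurrence in the window: #8 on 2 November 1987.
Occurrences #6 through #8: 3 in total.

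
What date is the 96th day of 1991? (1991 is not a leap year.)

January has 31 days (96 − 31 = 65 remain).
February has 28 days (65 − 28 = 37 remain).
March has 31 days (37 − 31 = 6 remain).
6 into April → April 6.

April 6, 1991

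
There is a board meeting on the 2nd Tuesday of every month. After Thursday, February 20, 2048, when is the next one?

March 10, 2048

February 2048 starts on a Saturday; its first Tuesday is the 4th, so the 2nd Tuesday is the 11th — February 11, 2048.
That is not after February 20, 2048, so look at March 2048.
March 2048 starts on a Sunday; its first Tuesday is the 3rd, so the 2nd Tuesday is the 10th — March 10, 2048.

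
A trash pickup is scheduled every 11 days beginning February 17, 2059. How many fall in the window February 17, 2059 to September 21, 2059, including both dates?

20

Occurrences land 11·i days after February 17, 2059 for i = 0, 1, 2, …
The window opens on the start date, so the first occurrence inside is #1 on February 17, 2059.
September 21, 2059 is 216 days after the start; 216 ÷ 11 = 19 remainder 7. Last occurrence in the window: #20 on September 14, 2059.
Occurrences #1 through #20: 20 in total.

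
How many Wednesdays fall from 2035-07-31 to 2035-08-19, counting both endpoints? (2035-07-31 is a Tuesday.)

2035-07-31 is a Tuesday; the first Wednesday on or after it is 2035-08-01 (1 day later).
From 2035-08-01 to 2035-08-19 is 19 − 1 = 18 days.
18 ÷ 7 = 2 full weeks with remainder 4, so 2 more Wednesdays after the first → 3.

3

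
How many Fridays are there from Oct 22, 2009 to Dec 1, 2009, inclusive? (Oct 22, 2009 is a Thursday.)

6

Oct 22, 2009 is a Thursday; the first Friday on or after it is Oct 23, 2009 (1 day later).
From Oct 23, 2009 to Dec 1, 2009: 8 + 30 + 1 = 39 days (rest of Oct, Nov, Dec).
39 ÷ 7 = 5 full weeks with remainder 4, so 5 more Fridays after the first → 6.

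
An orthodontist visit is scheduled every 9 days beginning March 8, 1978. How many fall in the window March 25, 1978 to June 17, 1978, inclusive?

Occurrences land 9·i days after March 8, 1978 for i = 0, 1, 2, …
March 25, 1978 is 17 days after the start; 17 ÷ 9 = 1 remainder 8; since the remainder is 8, round up to i = 2. First occurrence in the window: #3 on March 26, 1978 (2×9 = 18 days in).
June 17, 1978 is 101 days after the start; 101 ÷ 9 = 11 remainder 2. Last occurrence in the window: #12 on June 15, 1978.
Occurrences #3 through #12: 10 in total.

10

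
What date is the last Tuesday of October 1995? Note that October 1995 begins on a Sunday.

October 31, 1995

October 1995 begins on a Sunday, so the first Tuesday is October 3 (2 days later).
October 1995 has 31 days. Adding weeks: 3, 10, 17, 24, 31 — the last one ≤ 31 is the 31st.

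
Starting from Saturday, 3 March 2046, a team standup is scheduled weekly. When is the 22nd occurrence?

The 22nd occurrence is 21 intervals after the first: 21 × 7 = 147 days after 3 March 2046.
March has 31 days — 28 days to the end of March leaves 119.
April has 30 days (89 left).
May has 31 days (58 left).
June has 30 days (28 left).
28 days into July → 28 July 2046.

28 July 2046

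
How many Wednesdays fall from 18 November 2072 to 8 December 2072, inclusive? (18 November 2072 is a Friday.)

18 November 2072 is a Friday; the first Wednesday on or after it is 23 November 2072 (5 days later).
From 23 November 2072 to 8 December 2072: 7 + 8 = 15 days (rest of November, December).
15 ÷ 7 = 2 full weeks with remainder 1, so 2 more Wednesdays after the first → 3.

3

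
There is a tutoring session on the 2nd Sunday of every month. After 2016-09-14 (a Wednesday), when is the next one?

September 2016 starts on a Thursday; its first Sunday is the 4th, so the 2nd Sunday is the 11th — 2016-09-11.
That is not after 2016-09-14, so look at October 2016.
October 2016 starts on a Saturday; its first Sunday is the 2nd, so the 2nd Sunday is the 9th — 2016-10-09.

2016-10-09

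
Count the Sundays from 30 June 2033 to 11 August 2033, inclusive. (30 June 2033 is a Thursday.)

6

30 June 2033 is a Thursday; the first Sunday on or after it is 3 July 2033 (3 days later).
From 3 July 2033 to 11 August 2033: 28 + 11 = 39 days (rest of July, August).
39 ÷ 7 = 5 full weeks with remainder 4, so 5 more Sundays after the first → 6.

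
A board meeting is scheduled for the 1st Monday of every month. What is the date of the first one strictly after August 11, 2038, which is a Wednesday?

August 2038 starts on a Sunday, so its 1st Monday is August 2, 2038 (1 day in).
That is not after August 11, 2038, so look at September 2038.
September 2038 starts on a Wednesday, so its 1st Monday is September 6, 2038 (5 days in).

September 6, 2038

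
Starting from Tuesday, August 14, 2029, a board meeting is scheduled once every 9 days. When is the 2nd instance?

August 23, 2029

The 2nd occurrence is 1 interval after the first: 1 × 9 = 9 days after August 14, 2029.
9 days later is August 23, 2029.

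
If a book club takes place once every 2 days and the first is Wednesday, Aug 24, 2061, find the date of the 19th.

Sep 29, 2061

The 19th occurrence is 18 intervals after the first: 18 × 2 = 36 days after Aug 24, 2061.
Aug has 31 days — 7 days to the end of Aug leaves 29.
29 days into Sep → Sep 29, 2061.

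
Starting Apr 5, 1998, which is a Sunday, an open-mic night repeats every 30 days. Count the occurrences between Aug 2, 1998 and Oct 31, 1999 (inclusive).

16

Occurrences land 30·i days after Apr 5, 1998 for i = 0, 1, 2, …
Aug 2, 1998 is 119 days after the start; 119 ÷ 30 = 3 remainder 29; since the remainder is 29, round up to i = 4. First occurrence in the window: #5 on Aug 3, 1998 (4×30 = 120 days in).
Oct 31, 1999 is 574 days after the start; 574 ÷ 30 = 19 remainder 4. Last occurrence in the window: #20 on Oct 27, 1999.
Occurrences #5 through #20: 16 in total.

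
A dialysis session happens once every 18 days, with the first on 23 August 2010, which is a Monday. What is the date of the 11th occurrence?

19 February 2011

The 11th occurrence is 10 intervals after the first: 10 × 18 = 180 days after 23 August 2010.
August has 31 days — 8 days to the end of August leaves 172.
September has 30 days (142 left).
October has 31 days (111 left).
November has 30 days (81 left).
December has 31 days (50 left).
January has 31 days (19 left).
19 days into February → 19 February 2011.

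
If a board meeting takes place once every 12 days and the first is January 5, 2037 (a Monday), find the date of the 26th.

The 26th occurrence is 25 intervals after the first: 25 × 12 = 300 days after January 5, 2037.
January has 31 days — 26 days to the end of January leaves 274.
February has 28 days (246 left).
March has 31 days (215 left).
April has 30 days (185 left).
May has 31 days (154 left).
June has 30 days (124 left).
July has 31 days (93 left).
August has 31 days (62 left).
September has 30 days (32 left).
October has 31 days (1 left).
1 day into November → November 1, 2037.

November 1, 2037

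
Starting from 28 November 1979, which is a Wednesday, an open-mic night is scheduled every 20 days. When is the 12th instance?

5 July 1980

The 12th occurrence is 11 intervals after the first: 11 × 20 = 220 days after 28 November 1979.
November has 30 days — 2 days to the end of November leaves 218.
December has 31 days (187 left).
January has 31 days (156 left).
February has 29 days (127 left).
March has 31 days (96 left).
April has 30 days (66 left).
May has 31 days (35 left).
June has 30 days (5 left).
5 days into July → 5 July 1980.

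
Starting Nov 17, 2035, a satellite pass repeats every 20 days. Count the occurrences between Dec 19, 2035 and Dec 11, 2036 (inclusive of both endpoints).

Occurrences land 20·i days after Nov 17, 2035 for i = 0, 1, 2, …
Dec 19, 2035 is 32 days after the start; 32 ÷ 20 = 1 remainder 12; since the remainder is 12, round up to i = 2. First occurrence in the window: #3 on Dec 27, 2035 (2×20 = 40 days in).
Dec 11, 2036 is 390 days after the start; 390 ÷ 20 = 19 remainder 10. Last occurrence in the window: #20 on Dec 1, 2036.
Occurrences #3 through #20: 18 in total.

18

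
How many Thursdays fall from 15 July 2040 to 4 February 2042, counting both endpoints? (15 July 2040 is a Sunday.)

15 July 2040 is a Sunday; the first Thursday on or after it is 19 July 2040 (4 days later).
From 19 July 2040 to 4 February 2042: 165 + 365 + 35 = 565 days (rest of 2040, 2041, to 4 February 2042 in 2042).
565 ÷ 7 = 80 full weeks with remainder 5, so 80 more Thursdays after the first → 81.

81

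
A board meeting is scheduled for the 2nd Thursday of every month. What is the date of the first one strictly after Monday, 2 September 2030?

12 September 2030

September 2030 starts on a Sunday; its first Thursday is the 5th, so the 2nd Thursday is the 12th — 12 September 2030.
12 September 2030 is after 2 September 2030, so that is the next one.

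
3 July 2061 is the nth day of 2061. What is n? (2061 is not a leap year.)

184

Days in months before July: 31 + 28 + 31 + 30 + 31 + 30 = 181.
Plus 3 days into July → day 184.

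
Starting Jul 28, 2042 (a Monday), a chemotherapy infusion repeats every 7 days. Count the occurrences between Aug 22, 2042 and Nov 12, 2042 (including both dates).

Occurrences land 7·i days after Jul 28, 2042 for i = 0, 1, 2, …
Aug 22, 2042 is 25 days after the start; 25 ÷ 7 = 3 remainder 4; since the remainder is 4, round up to i = 4. First occurrence in the window: #5 on Aug 25, 2042 (4×7 = 28 days in).
Nov 12, 2042 is 107 days after the start; 107 ÷ 7 = 15 remainder 2. Last occurrence in the window: #16 on Nov 10, 2042.
Occurrences #5 through #16: 12 in total.

12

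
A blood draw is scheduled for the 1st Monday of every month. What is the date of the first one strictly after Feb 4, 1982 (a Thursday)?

Feb 1982 starts on a Monday, so its 1st Monday is Feb 1, 1982.
That is not after Feb 4, 1982, so look at Mar 1982.
Mar 1982 starts on a Monday, so its 1st Monday is Mar 1, 1982.

Mar 1, 1982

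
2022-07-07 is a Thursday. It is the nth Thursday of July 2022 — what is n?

1st

Day 7 falls in week ⌈7/7⌉ of the month.
Days 1–7 hold the 1st Thursday, 8–14 the 2nd, 15–21 the 3rd, 22–28 the 4th, 29–31 the 5th.
7 is in the range for the 1st.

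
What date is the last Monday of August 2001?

2001-08-27

The first Monday of August 2001 is August 6.
August 2001 has 31 days. Adding weeks: 6, 13, 20, 27 — the last one ≤ 31 is the 27th.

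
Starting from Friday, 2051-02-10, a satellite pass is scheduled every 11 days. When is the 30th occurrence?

The 30th occurrence is 29 intervals after the first: 29 × 11 = 319 days after 2051-02-10.
February has 28 days — 18 days to the end of February leaves 301.
March has 31 days (270 left).
April has 30 days (240 left).
May has 31 days (209 left).
June has 30 days (179 left).
July has 31 days (148 left).
August has 31 days (117 left).
September has 30 days (87 left).
October has 31 days (56 left).
November has 30 days (26 left).
26 days into December → 2051-12-26.

2051-12-26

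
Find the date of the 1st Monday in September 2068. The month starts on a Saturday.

September 2068 begins on a Saturday, so the first Monday is September 3 (2 days later).

3 September 2068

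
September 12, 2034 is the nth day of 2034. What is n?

255

Days in months before September: 31 + 28 + 31 + 30 + 31 + 30 + 31 + 31 = 243.
Plus 12 days into September → day 255.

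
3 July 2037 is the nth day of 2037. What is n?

184

Days in months before July: 31 + 28 + 31 + 30 + 31 + 30 = 181.
Plus 3 days into July → day 184.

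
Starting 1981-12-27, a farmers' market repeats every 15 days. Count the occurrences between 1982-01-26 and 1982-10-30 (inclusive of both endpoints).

19

Occurrences land 15·i days after 1981-12-27 for i = 0, 1, 2, …
1982-01-26 is 30 days after the start; 30 ÷ 15 = 2 remainder 0. First occurrence in the window: #3 on 1982-01-26 (2×15 = 30 days in).
1982-10-30 is 307 days after the start; 307 ÷ 15 = 20 remainder 7. Last occurrence in the window: #21 on 1982-10-23.
Occurrences #3 through #21: 19 in total.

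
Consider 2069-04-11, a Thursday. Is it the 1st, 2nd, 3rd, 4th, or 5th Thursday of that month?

2nd

Day 11 falls in week ⌈11/7⌉ of the month.
Days 1–7 hold the 1st Thursday, 8–14 the 2nd, 15–21 the 3rd, 22–28 the 4th, 29–31 the 5th.
11 is in the range for the 2nd.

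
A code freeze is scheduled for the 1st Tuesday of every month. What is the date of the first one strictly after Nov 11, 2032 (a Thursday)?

Dec 7, 2032

Nov 2032 starts on a Monday, so its 1st Tuesday is Nov 2, 2032 (1 day in).
That is not after Nov 11, 2032, so look at Dec 2032.
Dec 2032 starts on a Wednesday, so its 1st Tuesday is Dec 7, 2032 (6 days in).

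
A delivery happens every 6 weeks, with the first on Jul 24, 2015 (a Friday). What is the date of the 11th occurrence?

The 11th occurrence is 10 intervals after the first: 10 × 42 = 420 days after Jul 24, 2015.
Jul has 31 days — 7 days to the end of Jul leaves 413.
From end of Jul to end of 2015 is 153 days (260 left).
Jan has 31 days (229 left).
Feb has 29 days (200 left).
Mar has 31 days (169 left).
Apr has 30 days (139 left).
May has 31 days (108 left).
Jun has 30 days (78 left).
Jul has 31 days (47 left).
Aug has 31 days (16 left).
16 days into Sep → Sep 16, 2016.

Sep 16, 2016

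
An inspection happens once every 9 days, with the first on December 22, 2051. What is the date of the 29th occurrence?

August 30, 2052

The 29th occurrence is 28 intervals after the first: 28 × 9 = 252 days after December 22, 2051.
December has 31 days — 9 days to the end of December leaves 243.
January has 31 days (212 left).
February has 29 days (183 left).
March has 31 days (152 left).
April has 30 days (122 left).
May has 31 days (91 left).
June has 30 days (61 left).
July has 31 days (30 left).
30 days into August → August 30, 2052.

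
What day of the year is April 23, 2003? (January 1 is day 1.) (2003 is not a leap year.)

Days in months before April: 31 + 28 + 31 = 90.
Plus 23 days into April → day 113.

113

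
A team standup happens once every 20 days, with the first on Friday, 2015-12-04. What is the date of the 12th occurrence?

The 12th occurrence is 11 intervals after the first: 11 × 20 = 220 days after 2015-12-04.
December has 31 days — 27 days to the end of December leaves 193.
January has 31 days (162 left).
February has 29 days (133 left).
March has 31 days (102 left).
April has 30 days (72 left).
May has 31 days (41 left).
June has 30 days (11 left).
11 days into July → 2016-07-11.

2016-07-11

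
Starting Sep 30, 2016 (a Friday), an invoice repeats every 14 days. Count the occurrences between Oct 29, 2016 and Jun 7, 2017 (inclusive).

15

Occurrences land 14·i days after Sep 30, 2016 for i = 0, 1, 2, …
Oct 29, 2016 is 29 days after the start; 29 ÷ 14 = 2 remainder 1; since the remainder is 1, round up to i = 3. First occurrence in the window: #4 on Nov 11, 2016 (3×14 = 42 days in).
Jun 7, 2017 is 250 days after the start; 250 ÷ 14 = 17 remainder 12. Last occurrence in the window: #18 on May 26, 2017.
Occurrences #4 through #18: 15 in total.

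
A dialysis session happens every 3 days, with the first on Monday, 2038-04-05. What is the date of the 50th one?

The 50th occurrence is 49 intervals after the first: 49 × 3 = 147 days after 2038-04-05.
April has 30 days — 25 days to the end of April leaves 122.
May has 31 days (91 left).
June has 30 days (61 left).
July has 31 days (30 left).
30 days into August → 2038-08-30.

2038-08-30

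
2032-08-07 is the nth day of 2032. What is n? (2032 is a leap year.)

Days in months before August: 31 + 29 + 31 + 30 + 31 + 30 + 31 = 213.
Plus 7 days into August → day 220.

220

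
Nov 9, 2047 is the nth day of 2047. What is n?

Days in months before Nov: 31 + 28 + 31 + 30 + 31 + 30 + 31 + 31 + 30 + 31 = 304.
Plus 9 days into Nov → day 313.

313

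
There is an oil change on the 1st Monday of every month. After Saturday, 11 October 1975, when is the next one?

3 November 1975

October 1975 starts on a Wednesday, so its 1st Monday is 6 October 1975 (5 days in).
That is not after 11 October 1975, so look at November 1975.
November 1975 starts on a Saturday, so its 1st Monday is 3 November 1975 (2 days in).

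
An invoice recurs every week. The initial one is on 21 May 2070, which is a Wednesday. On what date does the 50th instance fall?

29 April 2071

The 50th occurrence is 49 intervals after the first: 49 × 7 = 343 days after 21 May 2070.
May has 31 days — 10 days to the end of May leaves 333.
June has 30 days (303 left).
July has 31 days (272 left).
August has 31 days (241 left).
September has 30 days (211 left).
October has 31 days (180 left).
November has 30 days (150 left).
December has 31 days (119 left).
January has 31 days (88 left).
February has 28 days (60 left).
March has 31 days (29 left).
29 days into April → 29 April 2071.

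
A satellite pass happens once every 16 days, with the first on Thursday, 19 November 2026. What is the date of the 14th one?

15 June 2027

The 14th occurrence is 13 intervals after the first: 13 × 16 = 208 days after 19 November 2026.
November has 30 days — 11 days to the end of November leaves 197.
December has 31 days (166 left).
January has 31 days (135 left).
February has 28 days (107 left).
March has 31 days (76 left).
April has 30 days (46 left).
May has 31 days (15 left).
15 days into June → 15 June 2027.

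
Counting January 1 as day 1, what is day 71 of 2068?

January has 31 days (71 − 31 = 40 remain).
February has 29 days (40 − 29 = 11 remain).
11 into March → March 11.

11 March 2068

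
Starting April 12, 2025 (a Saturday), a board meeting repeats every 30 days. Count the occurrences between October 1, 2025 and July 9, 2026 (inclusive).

10

Occurrences land 30·i days after April 12, 2025 for i = 0, 1, 2, …
October 1, 2025 is 172 days after the start; 172 ÷ 30 = 5 remainder 22; since the remainder is 22, round up to i = 6. First occurrence in the window: #7 on October 9, 2025 (6×30 = 180 days in).
July 9, 2026 is 453 days after the start; 453 ÷ 30 = 15 remainder 3. Last occurrence in the window: #16 on July 6, 2026.
Occurrences #7 through #16: 10 in total.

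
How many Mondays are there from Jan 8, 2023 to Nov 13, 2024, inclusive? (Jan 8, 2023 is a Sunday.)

Jan 8, 2023 is a Sunday; the first Monday on or after it is Jan 9, 2023 (1 day later).
From Jan 9, 2023 to Nov 13, 2024: 356 + 318 = 674 days (rest of 2023, to Nov 13, 2024 in 2024).
674 ÷ 7 = 96 full weeks with remainder 2, so 96 more Mondays after the first → 97.

97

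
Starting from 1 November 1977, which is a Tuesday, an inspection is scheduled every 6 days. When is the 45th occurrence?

The 45th occurrence is 44 intervals after the first: 44 × 6 = 264 days after 1 November 1977.
November has 30 days — 29 days to the end of November leaves 235.
December has 31 days (204 left).
January has 31 days (173 left).
February has 28 days (145 left).
March has 31 days (114 left).
April has 30 days (84 left).
May has 31 days (53 left).
June has 30 days (23 left).
23 days into July → 23 July 1978.

23 July 1978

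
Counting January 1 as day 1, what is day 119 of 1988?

January has 31 days (119 − 31 = 88 remain).
February has 29 days (88 − 29 = 59 remain).
March has 31 days (59 − 31 = 28 remain).
28 into April → April 28.

1988-04-28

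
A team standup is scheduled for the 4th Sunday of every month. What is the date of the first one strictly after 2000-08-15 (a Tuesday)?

August 2000 starts on a Tuesday; its first Sunday is the 6th, so the 4th Sunday is the 27th — 2000-08-27.
2000-08-27 is after 2000-08-15, so that is the next one.

2000-08-27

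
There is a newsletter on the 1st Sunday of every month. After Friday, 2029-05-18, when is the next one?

2029-06-03

May 2029 starts on a Tuesday, so its 1st Sunday is 2029-05-06 (5 days in).
That is not after 2029-05-18, so look at June 2029.
June 2029 starts on a Friday, so its 1st Sunday is 2029-06-03 (2 days in).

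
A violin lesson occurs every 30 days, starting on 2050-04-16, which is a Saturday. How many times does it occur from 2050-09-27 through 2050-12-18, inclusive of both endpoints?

Occurrences land 30·i days after 2050-04-16 for i = 0, 1, 2, …
2050-09-27 is 164 days after the start; 164 ÷ 30 = 5 remainder 14; since the remainder is 14, round up to i = 6. First occurrence in the window: #7 on 2050-10-13 (6×30 = 180 days in).
2050-12-18 is 246 days after the start; 246 ÷ 30 = 8 remainder 6. Last occurrence in the window: #9 on 2050-12-12.
Occurrences #7 through #9: 3 in total.

3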